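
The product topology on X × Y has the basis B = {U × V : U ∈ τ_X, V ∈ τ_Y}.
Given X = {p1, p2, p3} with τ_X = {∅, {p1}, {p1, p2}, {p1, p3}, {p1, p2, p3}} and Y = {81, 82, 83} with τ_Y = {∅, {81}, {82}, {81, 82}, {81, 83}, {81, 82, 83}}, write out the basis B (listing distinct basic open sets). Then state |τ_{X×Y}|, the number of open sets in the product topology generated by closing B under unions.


Basis B = {∅ × ∅, {p1} × {81}, {p1} × {82}, {p1} × {81, 82}, {p1} × {81, 83}, {p1, p2} × {81}, {p1, p3} × {81}, {p1, p2} × {82}, {p1, p3} × {82}, {p1} × {81, 82, 83}, {p1, p2, p3} × {81}, {p1, p2, p3} × {82}, {p1, p2} × {81, 82}, {p1, p3} × {81, 82}, {p1, p2} × {81, 83}, {p1, p3} × {81, 83}, {p1, p2} × {81, 82, 83}, {p1, p3} × {81, 82, 83}, {p1, p2, p3} × {81, 82}, {p1, p2, p3} × {81, 83}, {p1, p2, p3} × {81, 82, 83}}; |τ_{X×Y}| = 70.

Enumerate products U × V with U ∈ τ_X, V ∈ τ_Y (deduplicated):
  ∅ × ∅ = {} (∅)
  {p1} × {81} = {(p1,81)}
  {p1} × {82} = {(p1,82)}
  {p1} × {81, 82} = {(p1,81), (p1,82)}
  {p1} × {81, 83} = {(p1,81), (p1,83)}
  {p1, p2} × {81} = {(p1,81), (p2,81)}
  {p1, p3} × {81} = {(p1,81), (p3,81)}
  {p1, p2} × {82} = {(p1,82), (p2,82)}
  {p1, p3} × {82} = {(p1,82), (p3,82)}
  {p1} × {81, 82, 83} = {(p1,81), (p1,82), (p1,83)}
  {p1, p2, p3} × {81} = {(p1,81), (p2,81), (p3,81)}
  {p1, p2, p3} × {82} = {(p1,82), (p2,82), (p3,82)}
  {p1, p2} × {81, 82} = {(p1,81), (p1,82), (p2,81), (p2,82)}
  {p1, p3} × {81, 82} = {(p1,81), (p1,82), (p3,81), (p3,82)}
  {p1, p2} × {81, 83} = {(p1,81), (p1,83), (p2,81), (p2,83)}
  {p1, p3} × {81, 83} = {(p1,81), (p1,83), (p3,81), (p3,83)}
  {p1, p2} × {81, 82, 83} = {(p1,81), (p1,82), (p1,83), (p2,81), (p2,82), (p2,83)}
  {p1, p3} × {81, 82, 83} = {(p1,81), (p1,82), (p1,83), (p3,81), (p3,82), (p3,83)}
  {p1, p2, p3} × {81, 82} = {(p1,81), (p1,82), (p2,81), (p2,82), (p3,81), (p3,82)}
  {p1, p2, p3} × {81, 83} = {(p1,81), (p1,83), (p2,81), (p2,83), (p3,81), (p3,83)}
  {p1, p2, p3} × {81, 82, 83} = {(p1,81), (p1,82), (p1,83), (p2,81), (p2,82), (p2,83), (p3,81), (p3,82), (p3,83)}
These 21 distinct sets form the basis B.
Close under arbitrary unions to get τ_{X×Y}; counting gives |τ_{X×Y}| = 70.


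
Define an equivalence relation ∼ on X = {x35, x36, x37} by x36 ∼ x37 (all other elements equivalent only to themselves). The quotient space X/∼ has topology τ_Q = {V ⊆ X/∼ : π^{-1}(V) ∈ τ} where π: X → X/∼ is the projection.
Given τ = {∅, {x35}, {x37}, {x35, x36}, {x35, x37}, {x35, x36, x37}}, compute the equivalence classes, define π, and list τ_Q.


X/∼ = {[x35], [x36=x37]}; |τ_Q| = 3.

Equivalence classes: [x35], [x36=x37].
Quotient map π: X → X/∼ sends x35 ↦ [x35], x36 ↦ [x36=x37], x37 ↦ [x36=x37].
For each subset V ⊆ X/∼, compute π^{-1}(V) ⊆ X and check whether π^{-1}(V) ∈ τ. V is open in τ_Q iff π^{-1}(V) ∈ τ.
  V = {}: π^{-1}(V) = ∅ ∈ τ ✓.
  V = {[x35]}: π^{-1}(V) = {x35} ∈ τ ✓.
  V = {[x36=x37]}: π^{-1}(V) = {x36, x37} ∉ τ ✗.
  V = {[x35], [x36=x37]}: π^{-1}(V) = {x35, x36, x37} ∈ τ ✓.
Open sets in the quotient: τ_Q = {{}, {[x35]}, {[x35], [x36=x37]}} (3 elements).


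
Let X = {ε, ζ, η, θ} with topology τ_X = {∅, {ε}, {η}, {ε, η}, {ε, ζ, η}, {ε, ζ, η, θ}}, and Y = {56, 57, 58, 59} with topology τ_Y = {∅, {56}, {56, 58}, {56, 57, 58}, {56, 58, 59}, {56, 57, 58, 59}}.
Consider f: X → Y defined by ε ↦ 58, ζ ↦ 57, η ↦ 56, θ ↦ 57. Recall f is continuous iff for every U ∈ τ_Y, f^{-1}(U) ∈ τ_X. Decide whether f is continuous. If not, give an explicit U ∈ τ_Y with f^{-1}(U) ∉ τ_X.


f IS continuous.

Compute f^{-1}(U) for each U ∈ τ_Y:
  U = ∅: f^{-1}(U) = ∅ ∈ τ_X ✓.
  U = {56}: f^{-1}(U) = {η} ∈ τ_X ✓.
  U = {56, 58}: f^{-1}(U) = {ε, η} ∈ τ_X ✓.
  U = {56, 57, 58}: f^{-1}(U) = {ε, ζ, η, θ} ∈ τ_X ✓.
  U = {56, 58, 59}: f^{-1}(U) = {ε, η} ∈ τ_X ✓.
  U = {56, 57, 58, 59}: f^{-1}(U) = {ε, ζ, η, θ} ∈ τ_X ✓.
Every preimage lies in τ_X, so f IS continuous.


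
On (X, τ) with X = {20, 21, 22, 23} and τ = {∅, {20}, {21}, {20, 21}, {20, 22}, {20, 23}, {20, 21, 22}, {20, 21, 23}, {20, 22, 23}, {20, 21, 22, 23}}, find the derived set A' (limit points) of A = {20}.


A' = {22, 23}

For each x ∈ X, list the open sets U ∈ τ with x ∈ U, then check whether U ∩ (A ∖ {x}) ≠ ∅ for every such U.
  x = 20: open {20} ∋ x has {20} ∩ (A ∖ {20}) = ∅, so x is NOT a limit point.
  x = 21: open {21} ∋ x has {21} ∩ (A ∖ {21}) = ∅, so x is NOT a limit point.
  x = 22: opens ∋ x are {20, 22}, {20, 21, 22}, {20, 22, 23}, {20, 21, 22, 23}; each meets A ∖ {22}, so x IS a limit point.
  x = 23: opens ∋ x are {20, 23}, {20, 21, 23}, {20, 22, 23}, {20, 21, 22, 23}; each meets A ∖ {23}, so x IS a limit point.
Collecting: A' = {22, 23}.


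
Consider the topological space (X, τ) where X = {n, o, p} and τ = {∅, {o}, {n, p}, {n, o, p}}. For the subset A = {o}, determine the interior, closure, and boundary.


int(A) = {o}, cl(A) = {o}, ∂A = ∅.

Closed sets in (X, τ) are complements of opens:
  closed(X, τ) = {∅, {o}, {n, p}, {n, o, p}}.
int(A) = ⋃ {U ∈ τ : U ⊆ A}. Opens contained in A: ∅, {o}.
Taking the union of these: int(A) = {o}.
cl(A) = ⋂ {C closed : A ⊆ C}. Closed sets containing A: {o}, {n, o, p}.
Intersecting these: cl(A) = {o}.
∂A = cl(A) ∖ int(A) = {o} ∖ {o} = ∅.


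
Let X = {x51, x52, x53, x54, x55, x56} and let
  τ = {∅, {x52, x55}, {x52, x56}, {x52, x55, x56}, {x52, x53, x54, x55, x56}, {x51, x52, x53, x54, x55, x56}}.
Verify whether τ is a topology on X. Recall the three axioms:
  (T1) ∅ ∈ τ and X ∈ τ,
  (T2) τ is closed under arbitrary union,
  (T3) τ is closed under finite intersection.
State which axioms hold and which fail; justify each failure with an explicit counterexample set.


τ is NOT a topology on X.

Axiom (T1): ∅ ∈ τ? Yes; X ∈ τ? Yes.
Axiom (T2/T3): check pairwise unions and intersections of members of τ.
Counterexample for (T3): {x52, x55} ∩ {x52, x56} = {x52} ∉ τ. Therefore τ is NOT a topology.


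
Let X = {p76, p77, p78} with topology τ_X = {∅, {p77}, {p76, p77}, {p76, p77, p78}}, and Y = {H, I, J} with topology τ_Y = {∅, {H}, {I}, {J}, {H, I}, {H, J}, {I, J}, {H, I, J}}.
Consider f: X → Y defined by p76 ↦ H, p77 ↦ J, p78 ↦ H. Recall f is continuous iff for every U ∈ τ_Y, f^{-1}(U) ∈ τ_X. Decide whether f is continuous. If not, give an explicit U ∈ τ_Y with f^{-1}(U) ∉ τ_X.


f is NOT continuous.

Compute f^{-1}(U) for each U ∈ τ_Y:
  U = ∅: f^{-1}(U) = ∅ ∈ τ_X ✓.
  U = {H}: f^{-1}(U) = {p76, p78} ∉ τ_X ✗.
  U = {I}: f^{-1}(U) = ∅ ∈ τ_X ✓.
  U = {J}: f^{-1}(U) = {p77} ∈ τ_X ✓.
  U = {H, I}: f^{-1}(U) = {p76, p78} ∉ τ_X ✗.
  U = {H, J}: f^{-1}(U) = {p76, p77, p78} ∈ τ_X ✓.
  U = {I, J}: f^{-1}(U) = {p77} ∈ τ_X ✓.
  U = {H, I, J}: f^{-1}(U) = {p76, p77, p78} ∈ τ_X ✓.
Found U = {H} with f^{-1}(U) = {p76, p78} not in τ_X. Therefore f is NOT continuous.


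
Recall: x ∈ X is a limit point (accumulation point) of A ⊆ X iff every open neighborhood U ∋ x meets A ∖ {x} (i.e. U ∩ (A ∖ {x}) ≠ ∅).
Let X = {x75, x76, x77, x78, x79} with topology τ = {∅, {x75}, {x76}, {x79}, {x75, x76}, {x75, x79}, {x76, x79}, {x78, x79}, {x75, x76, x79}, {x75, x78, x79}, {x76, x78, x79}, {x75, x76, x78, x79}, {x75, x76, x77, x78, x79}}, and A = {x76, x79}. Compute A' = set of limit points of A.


A' = {x77, x78}

For each x ∈ X, list the open sets U ∈ τ with x ∈ U, then check whether U ∩ (A ∖ {x}) ≠ ∅ for every such U.
  x = x75: open {x75} ∋ x has {x75} ∩ (A ∖ {x75}) = ∅, so x is NOT a limit point.
  x = x76: open {x76} ∋ x has {x76} ∩ (A ∖ {x76}) = ∅, so x is NOT a limit point.
  x = x77: opens ∋ x are {x75, x76, x77, x78, x79}; each meets A ∖ {x77}, so x IS a limit point.
  x = x78: opens ∋ x are {x78, x79}, {x75, x78, x79}, {x76, x78, x79}, {x75, x76, x78, x79}, {x75, x76, x77, x78, x79}; each meets A ∖ {x78}, so x IS a limit point.
  x = x79: open {x79} ∋ x has {x79} ∩ (A ∖ {x79}) = ∅, so x is NOT a limit point.
Collecting: A' = {x77, x78}.


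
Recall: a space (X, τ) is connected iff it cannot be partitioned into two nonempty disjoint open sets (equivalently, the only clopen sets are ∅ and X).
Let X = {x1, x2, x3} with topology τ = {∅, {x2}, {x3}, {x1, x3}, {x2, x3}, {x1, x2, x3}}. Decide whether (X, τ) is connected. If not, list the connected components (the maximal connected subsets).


(X, τ) is disconnected; components = [{x2}, {x1, x3}].

Find clopen sets (U ∈ τ with X ∖ U ∈ τ):
  U = ∅, X ∖ U = {x1, x2, x3} — both open, so U is clopen.
  U = {x2}, X ∖ U = {x1, x3} — both open, so U is clopen.
  U = {x1, x3}, X ∖ U = {x2} — both open, so U is clopen.
  U = {x1, x2, x3}, X ∖ U = ∅ — both open, so U is clopen.
Nontrivial clopen(s) exist: e.g. {x2}. So (X, τ) is disconnected.
Compute connected components by grouping points that agree on all clopens:
  component: {x2}
  component: {x1, x3}


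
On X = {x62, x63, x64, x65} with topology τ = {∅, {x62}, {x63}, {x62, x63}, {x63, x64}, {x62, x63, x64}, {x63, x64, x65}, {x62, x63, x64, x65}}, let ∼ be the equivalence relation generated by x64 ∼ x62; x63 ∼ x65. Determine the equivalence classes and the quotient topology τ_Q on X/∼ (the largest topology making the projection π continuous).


X/∼ = {[x62=x64], [x63=x65]}; |τ_Q| = 2.

Equivalence classes: [x62=x64], [x63=x65].
Quotient map π: X → X/∼ sends x62 ↦ [x62=x64], x63 ↦ [x63=x65], x64 ↦ [x62=x64], x65 ↦ [x63=x65].
For each subset V ⊆ X/∼, compute π^{-1}(V) ⊆ X and check whether π^{-1}(V) ∈ τ. V is open in τ_Q iff π^{-1}(V) ∈ τ.
  V = {}: π^{-1}(V) = ∅ ∈ τ ✓.
  V = {[x62=x64]}: π^{-1}(V) = {x62, x64} ∉ τ ✗.
  V = {[x63=x65]}: π^{-1}(V) = {x63, x65} ∉ τ ✗.
  V = {[x62=x64], [x63=x65]}: π^{-1}(V) = {x62, x63, x64, x65} ∈ τ ✓.
Open sets in the quotient: τ_Q = {{}, {[x62=x64], [x63=x65]}} (2 elements).


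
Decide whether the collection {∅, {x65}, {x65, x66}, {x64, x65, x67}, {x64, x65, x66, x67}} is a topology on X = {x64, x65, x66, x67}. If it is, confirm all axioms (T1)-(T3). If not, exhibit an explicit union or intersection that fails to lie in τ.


τ IS a topology on X.

Axiom (T1): ∅ ∈ τ? Yes; X ∈ τ? Yes.
Axiom (T2/T3): check pairwise unions and intersections of members of τ.
All pairwise intersections and unions checked — each lies in τ. Therefore τ satisfies (T1), (T2), (T3): it IS a topology on X.


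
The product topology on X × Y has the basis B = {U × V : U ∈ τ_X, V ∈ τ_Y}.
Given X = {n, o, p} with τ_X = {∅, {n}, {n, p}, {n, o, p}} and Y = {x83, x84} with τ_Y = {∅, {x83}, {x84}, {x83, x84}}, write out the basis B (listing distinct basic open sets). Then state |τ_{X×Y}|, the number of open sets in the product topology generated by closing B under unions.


Basis B = {∅ × ∅, {n} × {x83}, {n} × {x84}, {n} × {x83, x84}, {n, p} × {x83}, {n, p} × {x84}, {n, o, p} × {x83}, {n, o, p} × {x84}, {n, p} × {x83, x84}, {n, o, p} × {x83, x84}}; |τ_{X×Y}| = 16.

Enumerate products U × V with U ∈ τ_X, V ∈ τ_Y (deduplicated):
  ∅ × ∅ = {} (∅)
  {n} × {x83} = {(n,x83)}
  {n} × {x84} = {(n,x84)}
  {n} × {x83, x84} = {(n,x83), (n,x84)}
  {n, p} × {x83} = {(n,x83), (p,x83)}
  {n, p} × {x84} = {(n,x84), (p,x84)}
  {n, o, p} × {x83} = {(n,x83), (o,x83), (p,x83)}
  {n, o, p} × {x84} = {(n,x84), (o,x84), (p,x84)}
  {n, p} × {x83, x84} = {(n,x83), (n,x84), (p,x83), (p,x84)}
  {n, o, p} × {x83, x84} = {(n,x83), (n,x84), (o,x83), (o,x84), (p,x83), (p,x84)}
These 10 distinct sets form the basis B.
Close under arbitrary unions to get τ_{X×Y}; counting gives |τ_{X×Y}| = 16.


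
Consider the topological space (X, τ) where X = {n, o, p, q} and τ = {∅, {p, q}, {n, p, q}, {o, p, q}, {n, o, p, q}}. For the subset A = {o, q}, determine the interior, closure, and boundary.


int(A) = ∅, cl(A) = {n, o, p, q}, ∂A = {n, o, p, q}.

Closed sets in (X, τ) are complements of opens:
  closed(X, τ) = {∅, {n}, {o}, {n, o}, {n, o, p, q}}.
int(A) = ⋃ {U ∈ τ : U ⊆ A}. Opens contained in A: ∅.
Taking the union of these: int(A) = ∅.
cl(A) = ⋂ {C closed : A ⊆ C}. Closed sets containing A: {n, o, p, q}.
Intersecting these: cl(A) = {n, o, p, q}.
∂A = cl(A) ∖ int(A) = {n, o, p, q} ∖ ∅ = {n, o, p, q}.


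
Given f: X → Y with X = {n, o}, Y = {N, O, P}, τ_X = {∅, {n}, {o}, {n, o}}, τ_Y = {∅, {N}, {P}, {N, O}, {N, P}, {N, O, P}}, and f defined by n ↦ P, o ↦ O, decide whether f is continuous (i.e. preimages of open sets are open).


f IS continuous.

Compute f^{-1}(U) for each U ∈ τ_Y:
  U = ∅: f^{-1}(U) = ∅ ∈ τ_X ✓.
  U = {N}: f^{-1}(U) = ∅ ∈ τ_X ✓.
  U = {P}: f^{-1}(U) = {n} ∈ τ_X ✓.
  U = {N, O}: f^{-1}(U) = {o} ∈ τ_X ✓.
  U = {N, P}: f^{-1}(U) = {n} ∈ τ_X ✓.
  U = {N, O, P}: f^{-1}(U) = {n, o} ∈ τ_X ✓.
Every preimage lies in τ_X, so f IS continuous.


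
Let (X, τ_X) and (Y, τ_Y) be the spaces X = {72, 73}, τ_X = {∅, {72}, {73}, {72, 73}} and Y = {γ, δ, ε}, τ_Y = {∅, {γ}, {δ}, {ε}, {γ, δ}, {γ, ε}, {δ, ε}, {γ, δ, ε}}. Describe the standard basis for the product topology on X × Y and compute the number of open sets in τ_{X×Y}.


Basis B = {∅ × ∅, {72} × {γ}, {72} × {δ}, {72} × {ε}, {73} × {γ}, {73} × {δ}, {73} × {ε}, {72} × {γ, δ}, {72} × {γ, ε}, {72, 73} × {γ}, {72} × {δ, ε}, {72, 73} × {δ}, {72, 73} × {ε}, {73} × {γ, δ}, {73} × {γ, ε}, {73} × {δ, ε}, {72} × {γ, δ, ε}, {73} × {γ, δ, ε}, {72, 73} × {γ, δ}, {72, 73} × {γ, ε}, {72, 73} × {δ, ε}, {72, 73} × {γ, δ, ε}}; |τ_{X×Y}| = 64.

Enumerate products U × V with U ∈ τ_X, V ∈ τ_Y (deduplicated):
  ∅ × ∅ = {} (∅)
  {72} × {γ} = {(72,γ)}
  {72} × {δ} = {(72,δ)}
  {72} × {ε} = {(72,ε)}
  {73} × {γ} = {(73,γ)}
  {73} × {δ} = {(73,δ)}
  {73} × {ε} = {(73,ε)}
  {72} × {γ, δ} = {(72,γ), (72,δ)}
  {72} × {γ, ε} = {(72,γ), (72,ε)}
  {72, 73} × {γ} = {(72,γ), (73,γ)}
  {72} × {δ, ε} = {(72,δ), (72,ε)}
  {72, 73} × {δ} = {(72,δ), (73,δ)}
  {72, 73} × {ε} = {(72,ε), (73,ε)}
  {73} × {γ, δ} = {(73,γ), (73,δ)}
  {73} × {γ, ε} = {(73,γ), (73,ε)}
  {73} × {δ, ε} = {(73,δ), (73,ε)}
  {72} × {γ, δ, ε} = {(72,γ), (72,δ), (72,ε)}
  {73} × {γ, δ, ε} = {(73,γ), (73,δ), (73,ε)}
  {72, 73} × {γ, δ} = {(72,γ), (72,δ), (73,γ), (73,δ)}
  {72, 73} × {γ, ε} = {(72,γ), (72,ε), (73,γ), (73,ε)}
  {72, 73} × {δ, ε} = {(72,δ), (72,ε), (73,δ), (73,ε)}
  {72, 73} × {γ, δ, ε} = {(72,γ), (72,δ), (72,ε), (73,γ), (73,δ), (73,ε)}
These 22 distinct sets form the basis B.
Close under arbitrary unions to get τ_{X×Y}; counting gives |τ_{X×Y}| = 64.


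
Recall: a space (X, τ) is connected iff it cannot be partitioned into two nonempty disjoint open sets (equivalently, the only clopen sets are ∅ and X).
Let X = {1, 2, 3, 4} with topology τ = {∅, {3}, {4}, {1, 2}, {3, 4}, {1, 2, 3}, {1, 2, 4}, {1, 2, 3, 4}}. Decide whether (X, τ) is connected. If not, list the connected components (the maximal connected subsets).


(X, τ) is disconnected; components = [{3}, {4}, {1, 2}].

Find clopen sets (U ∈ τ with X ∖ U ∈ τ):
  U = ∅, X ∖ U = {1, 2, 3, 4} — both open, so U is clopen.
  U = {3}, X ∖ U = {1, 2, 4} — both open, so U is clopen.
  U = {4}, X ∖ U = {1, 2, 3} — both open, so U is clopen.
  U = {1, 2}, X ∖ U = {3, 4} — both open, so U is clopen.
  U = {3, 4}, X ∖ U = {1, 2} — both open, so U is clopen.
  U = {1, 2, 3}, X ∖ U = {4} — both open, so U is clopen.
  U = {1, 2, 4}, X ∖ U = {3} — both open, so U is clopen.
  U = {1, 2, 3, 4}, X ∖ U = ∅ — both open, so U is clopen.
Nontrivial clopen(s) exist: e.g. {3, 4}. So (X, τ) is disconnected.
Compute connected components by grouping points that agree on all clopens:
  component: {3}
  component: {4}
  component: {1, 2}


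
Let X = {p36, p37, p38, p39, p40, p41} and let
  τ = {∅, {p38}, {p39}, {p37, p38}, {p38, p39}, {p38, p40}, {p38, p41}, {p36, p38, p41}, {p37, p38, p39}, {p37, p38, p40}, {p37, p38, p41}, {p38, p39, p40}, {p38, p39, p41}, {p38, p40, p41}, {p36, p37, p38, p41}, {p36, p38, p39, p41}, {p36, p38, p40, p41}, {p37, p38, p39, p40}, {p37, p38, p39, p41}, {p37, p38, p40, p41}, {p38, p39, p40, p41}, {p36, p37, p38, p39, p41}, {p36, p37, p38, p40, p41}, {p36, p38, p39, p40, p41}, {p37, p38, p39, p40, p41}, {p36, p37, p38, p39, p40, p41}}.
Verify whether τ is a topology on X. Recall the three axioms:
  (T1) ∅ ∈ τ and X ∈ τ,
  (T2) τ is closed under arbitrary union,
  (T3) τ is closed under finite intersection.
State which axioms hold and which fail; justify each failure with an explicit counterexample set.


τ IS a topology on X.

Axiom (T1): ∅ ∈ τ? Yes; X ∈ τ? Yes.
Axiom (T2/T3): check pairwise unions and intersections of members of τ.
All pairwise intersections and unions checked — each lies in τ. Therefore τ satisfies (T1), (T2), (T3): it IS a topology on X.


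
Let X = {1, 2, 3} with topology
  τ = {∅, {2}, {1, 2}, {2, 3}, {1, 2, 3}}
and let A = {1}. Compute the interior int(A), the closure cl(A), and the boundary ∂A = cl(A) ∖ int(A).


int(A) = ∅, cl(A) = {1}, ∂A = {1}.

Closed sets in (X, τ) are complements of opens:
  closed(X, τ) = {∅, {1}, {3}, {1, 3}, {1, 2, 3}}.
int(A) = ⋃ {U ∈ τ : U ⊆ A}. Opens contained in A: ∅.
Taking the union of these: int(A) = ∅.
cl(A) = ⋂ {C closed : A ⊆ C}. Closed sets containing A: {1}, {1, 3}, {1, 2, 3}.
Intersecting these: cl(A) = {1}.
∂A = cl(A) ∖ int(A) = {1} ∖ ∅ = {1}.


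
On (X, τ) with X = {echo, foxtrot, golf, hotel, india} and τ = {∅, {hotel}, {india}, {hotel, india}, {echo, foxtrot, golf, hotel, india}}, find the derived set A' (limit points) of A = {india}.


A' = {echo, foxtrot, golf}

For each x ∈ X, list the open sets U ∈ τ with x ∈ U, then check whether U ∩ (A ∖ {x}) ≠ ∅ for every such U.
  x = echo: opens ∋ x are {echo, foxtrot, golf, hotel, india}; each meets A ∖ {echo}, so x IS a limit point.
  x = foxtrot: opens ∋ x are {echo, foxtrot, golf, hotel, india}; each meets A ∖ {foxtrot}, so x IS a limit point.
  x = golf: opens ∋ x are {echo, foxtrot, golf, hotel, india}; each meets A ∖ {golf}, so x IS a limit point.
  x = hotel: open {hotel} ∋ x has {hotel} ∩ (A ∖ {hotel}) = ∅, so x is NOT a limit point.
  x = india: open {india} ∋ x has {india} ∩ (A ∖ {india}) = ∅, so x is NOT a limit point.
Collecting: A' = {echo, foxtrot, golf}.


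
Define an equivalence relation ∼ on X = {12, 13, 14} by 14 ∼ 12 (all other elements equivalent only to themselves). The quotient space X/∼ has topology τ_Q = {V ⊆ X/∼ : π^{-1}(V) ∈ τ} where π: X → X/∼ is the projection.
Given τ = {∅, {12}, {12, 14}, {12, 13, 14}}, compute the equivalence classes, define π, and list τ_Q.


X/∼ = {[12=14], [13]}; |τ_Q| = 3.

Equivalence classes: [12=14], [13].
Quotient map π: X → X/∼ sends 12 ↦ [12=14], 13 ↦ [13], 14 ↦ [12=14].
For each subset V ⊆ X/∼, compute π^{-1}(V) ⊆ X and check whether π^{-1}(V) ∈ τ. V is open in τ_Q iff π^{-1}(V) ∈ τ.
  V = {}: π^{-1}(V) = ∅ ∈ τ ✓.
  V = {[12=14]}: π^{-1}(V) = {12, 14} ∈ τ ✓.
  V = {[13]}: π^{-1}(V) = {13} ∉ τ ✗.
  V = {[12=14], [13]}: π^{-1}(V) = {12, 13, 14} ∈ τ ✓.
Open sets in the quotient: τ_Q = {{}, {[12=14]}, {[12=14], [13]}} (3 elements).


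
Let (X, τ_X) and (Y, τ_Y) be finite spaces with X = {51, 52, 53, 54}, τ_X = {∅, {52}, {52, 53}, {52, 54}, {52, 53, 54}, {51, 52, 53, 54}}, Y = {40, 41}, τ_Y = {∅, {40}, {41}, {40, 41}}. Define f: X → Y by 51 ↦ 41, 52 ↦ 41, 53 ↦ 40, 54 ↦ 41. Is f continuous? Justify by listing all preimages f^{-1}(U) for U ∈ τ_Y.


f is NOT continuous.

Compute f^{-1}(U) for each U ∈ τ_Y:
  U = ∅: f^{-1}(U) = ∅ ∈ τ_X ✓.
  U = {40}: f^{-1}(U) = {53} ∉ τ_X ✗.
  U = {41}: f^{-1}(U) = {51, 52, 54} ∉ τ_X ✗.
  U = {40, 41}: f^{-1}(U) = {51, 52, 53, 54} ∈ τ_X ✓.
Found U = {40} with f^{-1}(U) = {53} not in τ_X. Therefore f is NOT continuous.


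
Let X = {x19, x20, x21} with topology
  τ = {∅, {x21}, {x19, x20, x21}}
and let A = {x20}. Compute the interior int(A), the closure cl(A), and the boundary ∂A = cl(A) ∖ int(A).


int(A) = ∅, cl(A) = {x19, x20}, ∂A = {x19, x20}.

Closed sets in (X, τ) are complements of opens:
  closed(X, τ) = {∅, {x19, x20}, {x19, x20, x21}}.
int(A) = ⋃ {U ∈ τ : U ⊆ A}. Opens contained in A: ∅.
Taking the union of these: int(A) = ∅.
cl(A) = ⋂ {C closed : A ⊆ C}. Closed sets containing A: {x19, x20}, {x19, x20, x21}.
Intersecting these: cl(A) = {x19, x20}.
∂A = cl(A) ∖ int(A) = {x19, x20} ∖ ∅ = {x19, x20}.


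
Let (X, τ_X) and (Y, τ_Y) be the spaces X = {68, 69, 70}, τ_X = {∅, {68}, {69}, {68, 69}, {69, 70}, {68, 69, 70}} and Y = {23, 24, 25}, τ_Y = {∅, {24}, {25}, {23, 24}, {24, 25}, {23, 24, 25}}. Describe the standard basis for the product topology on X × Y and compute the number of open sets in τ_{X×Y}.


Basis B = {∅ × ∅, {68} × {24}, {68} × {25}, {69} × {24}, {69} × {25}, {68} × {23, 24}, {68} × {24, 25}, {68, 69} × {24}, {68, 69} × {25}, {69} × {23, 24}, {69} × {24, 25}, {69, 70} × {24}, {69, 70} × {25}, {68} × {23, 24, 25}, {68, 69, 70} × {24}, {68, 69, 70} × {25}, {69} × {23, 24, 25}, {68, 69} × {23, 24}, {68, 69} × {24, 25}, {69, 70} × {23, 24}, {69, 70} × {24, 25}, {68, 69} × {23, 24, 25}, {68, 69, 70} × {23, 24}, {68, 69, 70} × {24, 25}, {69, 70} × {23, 24, 25}, {68, 69, 70} × {23, 24, 25}}; |τ_{X×Y}| = 108.

Enumerate products U × V with U ∈ τ_X, V ∈ τ_Y (deduplicated):
  ∅ × ∅ = {} (∅)
  {68} × {24} = {(68,24)}
  {68} × {25} = {(68,25)}
  {69} × {24} = {(69,24)}
  {69} × {25} = {(69,25)}
  {68} × {23, 24} = {(68,23), (68,24)}
  {68} × {24, 25} = {(68,24), (68,25)}
  {68, 69} × {24} = {(68,24), (69,24)}
  {68, 69} × {25} = {(68,25), (69,25)}
  {69} × {23, 24} = {(69,23), (69,24)}
  {69} × {24, 25} = {(69,24), (69,25)}
  {69, 70} × {24} = {(69,24), (70,24)}
  {69, 70} × {25} = {(69,25), (70,25)}
  {68} × {23, 24, 25} = {(68,23), (68,24), (68,25)}
  {68, 69, 70} × {24} = {(68,24), (69,24), (70,24)}
  {68, 69, 70} × {25} = {(68,25), (69,25), (70,25)}
  {69} × {23, 24, 25} = {(69,23), (69,24), (69,25)}
  {68, 69} × {23, 24} = {(68,23), (68,24), (69,23), (69,24)}
  {68, 69} × {24, 25} = {(68,24), (68,25), (69,24), (69,25)}
  {69, 70} × {23, 24} = {(69,23), (69,24), (70,23), (70,24)}
  {69, 70} × {24, 25} = {(69,24), (69,25), (70,24), (70,25)}
  {68, 69} × {23, 24, 25} = {(68,23), (68,24), (68,25), (69,23), (69,24), (69,25)}
  {68, 69, 70} × {23, 24} = {(68,23), (68,24), (69,23), (69,24), (70,23), (70,24)}
  {68, 69, 70} × {24, 25} = {(68,24), (68,25), (69,24), (69,25), (70,24), (70,25)}
  {69, 70} × {23, 24, 25} = {(69,23), (69,24), (69,25), (70,23), (70,24), (70,25)}
  {68, 69, 70} × {23, 24, 25} = {(68,23), (68,24), (68,25), (69,23), (69,24), (69,25), (70,23), (70,24), (70,25)}
These 26 distinct sets form the basis B.
Close under arbitrary unions to get τ_{X×Y}; counting gives |τ_{X×Y}| = 108.


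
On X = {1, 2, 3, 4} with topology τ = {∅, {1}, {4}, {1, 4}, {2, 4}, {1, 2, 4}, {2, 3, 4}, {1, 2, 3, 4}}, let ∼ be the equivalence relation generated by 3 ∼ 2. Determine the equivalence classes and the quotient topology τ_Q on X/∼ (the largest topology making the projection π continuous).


X/∼ = {[1], [2=3], [4]}; |τ_Q| = 6.

Equivalence classes: [1], [2=3], [4].
Quotient map π: X → X/∼ sends 1 ↦ [1], 2 ↦ [2=3], 3 ↦ [2=3], 4 ↦ [4].
For each subset V ⊆ X/∼, compute π^{-1}(V) ⊆ X and check whether π^{-1}(V) ∈ τ. V is open in τ_Q iff π^{-1}(V) ∈ τ.
  V = {}: π^{-1}(V) = ∅ ∈ τ ✓.
  V = {[1]}: π^{-1}(V) = {1} ∈ τ ✓.
  V = {[2=3]}: π^{-1}(V) = {2, 3} ∉ τ ✗.
  V = {[1], [2=3]}: π^{-1}(V) = {1, 2, 3} ∉ τ ✗.
  V = {[4]}: π^{-1}(V) = {4} ∈ τ ✓.
  V = {[1], [4]}: π^{-1}(V) = {1, 4} ∈ τ ✓.
  V = {[2=3], [4]}: π^{-1}(V) = {2, 3, 4} ∈ τ ✓.
  V = {[1], [2=3], [4]}: π^{-1}(V) = {1, 2, 3, 4} ∈ τ ✓.
Open sets in the quotient: τ_Q = {{}, {[1]}, {[4]}, {[1], [4]}, {[2=3], [4]}, {[1], [2=3], [4]}} (6 elements).


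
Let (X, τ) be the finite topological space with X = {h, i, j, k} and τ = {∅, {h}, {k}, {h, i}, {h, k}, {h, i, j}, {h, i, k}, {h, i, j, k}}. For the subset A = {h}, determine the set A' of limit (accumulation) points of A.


A' = {i, j}

For each x ∈ X, list the open sets U ∈ τ with x ∈ U, then check whether U ∩ (A ∖ {x}) ≠ ∅ for every such U.
  x = h: open {h} ∋ x has {h} ∩ (A ∖ {h}) = ∅, so x is NOT a limit point.
  x = i: opens ∋ x are {h, i}, {h, i, j}, {h, i, k}, {h, i, j, k}; each meets A ∖ {i}, so x IS a limit point.
  x = j: opens ∋ x are {h, i, j}, {h, i, j, k}; each meets A ∖ {j}, so x IS a limit point.
  x = k: open {k} ∋ x has {k} ∩ (A ∖ {k}) = ∅, so x is NOT a limit point.
Collecting: A' = {i, j}.


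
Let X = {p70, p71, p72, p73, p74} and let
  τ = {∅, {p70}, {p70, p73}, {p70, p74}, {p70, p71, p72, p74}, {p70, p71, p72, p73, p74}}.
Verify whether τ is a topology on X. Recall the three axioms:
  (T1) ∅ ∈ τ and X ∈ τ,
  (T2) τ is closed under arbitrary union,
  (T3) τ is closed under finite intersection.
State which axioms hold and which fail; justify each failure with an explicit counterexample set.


τ is NOT a topology on X.

Axiom (T1): ∅ ∈ τ? Yes; X ∈ τ? Yes.
Axiom (T2/T3): check pairwise unions and intersections of members of τ.
Counterexample for (T2): {p70, p73} ∪ {p70, p74} = {p70, p73, p74} ∉ τ. Therefore τ is NOT a topology.


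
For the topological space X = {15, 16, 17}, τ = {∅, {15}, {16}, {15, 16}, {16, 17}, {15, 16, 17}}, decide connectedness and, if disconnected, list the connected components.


(X, τ) is disconnected; components = [{15}, {16, 17}].

Find clopen sets (U ∈ τ with X ∖ U ∈ τ):
  U = ∅, X ∖ U = {15, 16, 17} — both open, so U is clopen.
  U = {15}, X ∖ U = {16, 17} — both open, so U is clopen.
  U = {16, 17}, X ∖ U = {15} — both open, so U is clopen.
  U = {15, 16, 17}, X ∖ U = ∅ — both open, so U is clopen.
Nontrivial clopen(s) exist: e.g. {16, 17}. So (X, τ) is disconnected.
Compute connected components by grouping points that agree on all clopens:
  component: {15}
  component: {16, 17}


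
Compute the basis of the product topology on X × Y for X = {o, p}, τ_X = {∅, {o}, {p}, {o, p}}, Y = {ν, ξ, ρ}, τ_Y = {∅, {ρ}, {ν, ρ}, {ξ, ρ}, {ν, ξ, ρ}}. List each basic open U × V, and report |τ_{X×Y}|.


Basis B = {∅ × ∅, {o} × {ρ}, {p} × {ρ}, {o} × {ν, ρ}, {o} × {ξ, ρ}, {o, p} × {ρ}, {p} × {ν, ρ}, {p} × {ξ, ρ}, {o} × {ν, ξ, ρ}, {p} × {ν, ξ, ρ}, {o, p} × {ν, ρ}, {o, p} × {ξ, ρ}, {o, p} × {ν, ξ, ρ}}; |τ_{X×Y}| = 25.

Enumerate products U × V with U ∈ τ_X, V ∈ τ_Y (deduplicated):
  ∅ × ∅ = {} (∅)
  {o} × {ρ} = {(o,ρ)}
  {p} × {ρ} = {(p,ρ)}
  {o} × {ν, ρ} = {(o,ν), (o,ρ)}
  {o} × {ξ, ρ} = {(o,ξ), (o,ρ)}
  {o, p} × {ρ} = {(o,ρ), (p,ρ)}
  {p} × {ν, ρ} = {(p,ν), (p,ρ)}
  {p} × {ξ, ρ} = {(p,ξ), (p,ρ)}
  {o} × {ν, ξ, ρ} = {(o,ν), (o,ξ), (o,ρ)}
  {p} × {ν, ξ, ρ} = {(p,ν), (p,ξ), (p,ρ)}
  {o, p} × {ν, ρ} = {(o,ν), (o,ρ), (p,ν), (p,ρ)}
  {o, p} × {ξ, ρ} = {(o,ξ), (o,ρ), (p,ξ), (p,ρ)}
  {o, p} × {ν, ξ, ρ} = {(o,ν), (o,ξ), (o,ρ), (p,ν), (p,ξ), (p,ρ)}
These 13 distinct sets form the basis B.
Close under arbitrary unions to get τ_{X×Y}; counting gives |τ_{X×Y}| = 25.


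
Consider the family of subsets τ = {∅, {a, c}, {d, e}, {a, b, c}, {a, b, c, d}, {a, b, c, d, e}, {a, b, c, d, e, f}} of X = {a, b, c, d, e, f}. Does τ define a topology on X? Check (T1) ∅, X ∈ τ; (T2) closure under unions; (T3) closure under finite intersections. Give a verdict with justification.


τ is NOT a topology on X.

Axiom (T1): ∅ ∈ τ? Yes; X ∈ τ? Yes.
Axiom (T2/T3): check pairwise unions and intersections of members of τ.
Counterexample for (T2): {a, c} ∪ {d, e} = {a, c, d, e} ∉ τ. Therefore τ is NOT a topology.


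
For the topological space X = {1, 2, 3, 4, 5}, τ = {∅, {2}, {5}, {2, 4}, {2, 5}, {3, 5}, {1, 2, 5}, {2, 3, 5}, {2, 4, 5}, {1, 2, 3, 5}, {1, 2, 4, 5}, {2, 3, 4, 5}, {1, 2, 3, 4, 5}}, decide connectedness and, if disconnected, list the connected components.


(X, τ) is connected.

Find clopen sets (U ∈ τ with X ∖ U ∈ τ):
  U = ∅, X ∖ U = {1, 2, 3, 4, 5} — both open, so U is clopen.
  U = {1, 2, 3, 4, 5}, X ∖ U = ∅ — both open, so U is clopen.
Only trivial clopens (∅ and X) exist, so (X, τ) is connected.
Compute connected components by grouping points that agree on all clopens:
  component: {1, 2, 3, 4, 5}


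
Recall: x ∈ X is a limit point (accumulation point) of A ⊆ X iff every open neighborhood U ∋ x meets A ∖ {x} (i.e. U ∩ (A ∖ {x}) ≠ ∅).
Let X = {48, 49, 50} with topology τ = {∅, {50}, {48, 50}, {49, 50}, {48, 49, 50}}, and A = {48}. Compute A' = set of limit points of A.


A' = ∅

For each x ∈ X, list the open sets U ∈ τ with x ∈ U, then check whether U ∩ (A ∖ {x}) ≠ ∅ for every such U.
  x = 48: open {48, 50} ∋ x has {48, 50} ∩ (A ∖ {48}) = ∅, so x is NOT a limit point.
  x = 49: open {49, 50} ∋ x has {49, 50} ∩ (A ∖ {49}) = ∅, so x is NOT a limit point.
  x = 50: open {50} ∋ x has {50} ∩ (A ∖ {50}) = ∅, so x is NOT a limit point.
Collecting: A' = ∅.


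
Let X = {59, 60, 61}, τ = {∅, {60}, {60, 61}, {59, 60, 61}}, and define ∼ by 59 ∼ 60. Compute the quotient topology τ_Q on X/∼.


X/∼ = {[59=60], [61]}; |τ_Q| = 2.

Equivalence classes: [59=60], [61].
Quotient map π: X → X/∼ sends 59 ↦ [59=60], 60 ↦ [59=60], 61 ↦ [61].
For each subset V ⊆ X/∼, compute π^{-1}(V) ⊆ X and check whether π^{-1}(V) ∈ τ. V is open in τ_Q iff π^{-1}(V) ∈ τ.
  V = {}: π^{-1}(V) = ∅ ∈ τ ✓.
  V = {[59=60]}: π^{-1}(V) = {59, 60} ∉ τ ✗.
  V = {[61]}: π^{-1}(V) = {61} ∉ τ ✗.
  V = {[59=60], [61]}: π^{-1}(V) = {59, 60, 61} ∈ τ ✓.
Open sets in the quotient: τ_Q = {{}, {[59=60], [61]}} (2 elements).


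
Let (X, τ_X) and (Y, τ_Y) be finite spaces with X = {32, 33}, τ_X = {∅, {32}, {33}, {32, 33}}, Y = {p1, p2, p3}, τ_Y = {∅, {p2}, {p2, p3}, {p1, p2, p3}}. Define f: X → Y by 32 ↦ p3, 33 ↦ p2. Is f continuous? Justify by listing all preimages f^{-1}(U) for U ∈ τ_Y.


f IS continuous.

Compute f^{-1}(U) for each U ∈ τ_Y:
  U = ∅: f^{-1}(U) = ∅ ∈ τ_X ✓.
  U = {p2}: f^{-1}(U) = {33} ∈ τ_X ✓.
  U = {p2, p3}: f^{-1}(U) = {32, 33} ∈ τ_X ✓.
  U = {p1, p2, p3}: f^{-1}(U) = {32, 33} ∈ τ_X ✓.
Every preimage lies in τ_X, so f IS continuous.


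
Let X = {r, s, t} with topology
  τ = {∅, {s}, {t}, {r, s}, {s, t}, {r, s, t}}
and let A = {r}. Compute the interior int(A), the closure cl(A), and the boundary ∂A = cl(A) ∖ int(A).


int(A) = ∅, cl(A) = {r}, ∂A = {r}.

Closed sets in (X, τ) are complements of opens:
  closed(X, τ) = {∅, {r}, {t}, {r, s}, {r, t}, {r, s, t}}.
int(A) = ⋃ {U ∈ τ : U ⊆ A}. Opens contained in A: ∅.
Taking the union of these: int(A) = ∅.
cl(A) = ⋂ {C closed : A ⊆ C}. Closed sets containing A: {r}, {r, s}, {r, t}, {r, s, t}.
Intersecting these: cl(A) = {r}.
∂A = cl(A) ∖ int(A) = {r} ∖ ∅ = {r}.


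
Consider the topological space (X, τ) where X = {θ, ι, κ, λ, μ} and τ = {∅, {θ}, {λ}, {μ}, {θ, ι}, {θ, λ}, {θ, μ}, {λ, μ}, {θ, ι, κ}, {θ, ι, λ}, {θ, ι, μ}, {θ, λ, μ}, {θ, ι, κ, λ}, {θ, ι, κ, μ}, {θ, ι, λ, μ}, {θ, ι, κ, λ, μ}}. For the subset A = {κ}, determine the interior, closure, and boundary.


int(A) = ∅, cl(A) = {κ}, ∂A = {κ}.

Closed sets in (X, τ) are complements of opens:
  closed(X, τ) = {∅, {κ}, {λ}, {μ}, {ι, κ}, {κ, λ}, {κ, μ}, {λ, μ}, {θ, ι, κ}, {ι, κ, λ}, {ι, κ, μ}, {κ, λ, μ}, {θ, ι, κ, λ}, {θ, ι, κ, μ}, {ι, κ, λ, μ}, {θ, ι, κ, λ, μ}}.
int(A) = ⋃ {U ∈ τ : U ⊆ A}. Opens contained in A: ∅.
Taking the union of these: int(A) = ∅.
cl(A) = ⋂ {C closed : A ⊆ C}. Closed sets containing A: {κ}, {ι, κ}, {κ, λ}, {κ, μ}, {θ, ι, κ}, {ι, κ, λ}, {ι, κ, μ}, {κ, λ, μ}, {θ, ι, κ, λ}, {θ, ι, κ, μ}, {ι, κ, λ, μ}, {θ, ι, κ, λ, μ}.
Intersecting these: cl(A) = {κ}.
∂A = cl(A) ∖ int(A) = {κ} ∖ ∅ = {κ}.


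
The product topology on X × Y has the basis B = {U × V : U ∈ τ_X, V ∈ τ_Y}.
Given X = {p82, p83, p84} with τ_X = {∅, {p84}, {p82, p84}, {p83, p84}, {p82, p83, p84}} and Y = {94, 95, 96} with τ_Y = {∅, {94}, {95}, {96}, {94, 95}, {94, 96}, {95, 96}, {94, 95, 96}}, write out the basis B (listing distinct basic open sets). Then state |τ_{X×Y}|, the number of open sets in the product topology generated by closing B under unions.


Basis B = {∅ × ∅, {p84} × {94}, {p84} × {95}, {p84} × {96}, {p82, p84} × {94}, {p82, p84} × {95}, {p82, p84} × {96}, {p83, p84} × {94}, {p83, p84} × {95}, {p83, p84} × {96}, {p84} × {94, 95}, {p84} × {94, 96}, {p84} × {95, 96}, {p82, p83, p84} × {94}, {p82, p83, p84} × {95}, {p82, p83, p84} × {96}, {p84} × {94, 95, 96}, {p82, p84} × {94, 95}, {p82, p84} × {94, 96}, {p82, p84} × {95, 96}, {p83, p84} × {94, 95}, {p83, p84} × {94, 96}, {p83, p84} × {95, 96}, {p82, p84} × {94, 95, 96}, {p82, p83, p84} × {94, 95}, {p82, p83, p84} × {94, 96}, {p82, p83, p84} × {95, 96}, {p83, p84} × {94, 95, 96}, {p82, p83, p84} × {94, 95, 96}}; |τ_{X×Y}| = 125.

Enumerate products U × V with U ∈ τ_X, V ∈ τ_Y (deduplicated):
  ∅ × ∅ = {} (∅)
  {p84} × {94} = {(p84,94)}
  {p84} × {95} = {(p84,95)}
  {p84} × {96} = {(p84,96)}
  {p82, p84} × {94} = {(p82,94), (p84,94)}
  {p82, p84} × {95} = {(p82,95), (p84,95)}
  {p82, p84} × {96} = {(p82,96), (p84,96)}
  {p83, p84} × {94} = {(p83,94), (p84,94)}
  {p83, p84} × {95} = {(p83,95), (p84,95)}
  {p83, p84} × {96} = {(p83,96), (p84,96)}
  {p84} × {94, 95} = {(p84,94), (p84,95)}
  {p84} × {94, 96} = {(p84,94), (p84,96)}
  {p84} × {95, 96} = {(p84,95), (p84,96)}
  {p82, p83, p84} × {94} = {(p82,94), (p83,94), (p84,94)}
  {p82, p83, p84} × {95} = {(p82,95), (p83,95), (p84,95)}
  {p82, p83, p84} × {96} = {(p82,96), (p83,96), (p84,96)}
  {p84} × {94, 95, 96} = {(p84,94), (p84,95), (p84,96)}
  {p82, p84} × {94, 95} = {(p82,94), (p82,95), (p84,94), (p84,95)}
  {p82, p84} × {94, 96} = {(p82,94), (p82,96), (p84,94), (p84,96)}
  {p82, p84} × {95, 96} = {(p82,95), (p82,96), (p84,95), (p84,96)}
  {p83, p84} × {94, 95} = {(p83,94), (p83,95), (p84,94), (p84,95)}
  {p83, p84} × {94, 96} = {(p83,94), (p83,96), (p84,94), (p84,96)}
  {p83, p84} × {95, 96} = {(p83,95), (p83,96), (p84,95), (p84,96)}
  {p82, p84} × {94, 95, 96} = {(p82,94), (p82,95), (p82,96), (p84,94), (p84,95), (p84,96)}
  {p82, p83, p84} × {94, 95} = {(p82,94), (p82,95), (p83,94), (p83,95), (p84,94), (p84,95)}
  {p82, p83, p84} × {94, 96} = {(p82,94), (p82,96), (p83,94), (p83,96), (p84,94), (p84,96)}
  {p82, p83, p84} × {95, 96} = {(p82,95), (p82,96), (p83,95), (p83,96), (p84,95), (p84,96)}
  {p83, p84} × {94, 95, 96} = {(p83,94), (p83,95), (p83,96), (p84,94), (p84,95), (p84,96)}
  {p82, p83, p84} × {94, 95, 96} = {(p82,94), (p82,95), (p82,96), (p83,94), (p83,95), (p83,96), (p84,94), (p84,95), (p84,96)}
These 29 distinct sets form the basis B.
Close under arbitrary unions to get τ_{X×Y}; counting gives |τ_{X×Y}| = 125.


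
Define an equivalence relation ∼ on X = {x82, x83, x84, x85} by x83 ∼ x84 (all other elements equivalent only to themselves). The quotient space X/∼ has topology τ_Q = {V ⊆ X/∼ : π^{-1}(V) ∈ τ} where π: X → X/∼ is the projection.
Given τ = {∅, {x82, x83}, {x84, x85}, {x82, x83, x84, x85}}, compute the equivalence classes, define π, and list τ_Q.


X/∼ = {[x82], [x83=x84], [x85]}; |τ_Q| = 2.

Equivalence classes: [x82], [x83=x84], [x85].
Quotient map π: X → X/∼ sends x82 ↦ [x82], x83 ↦ [x83=x84], x84 ↦ [x83=x84], x85 ↦ [x85].
For each subset V ⊆ X/∼, compute π^{-1}(V) ⊆ X and check whether π^{-1}(V) ∈ τ. V is open in τ_Q iff π^{-1}(V) ∈ τ.
  V = {}: π^{-1}(V) = ∅ ∈ τ ✓.
  V = {[x82]}: π^{-1}(V) = {x82} ∉ τ ✗.
  V = {[x83=x84]}: π^{-1}(V) = {x83, x84} ∉ τ ✗.
  V = {[x82], [x83=x84]}: π^{-1}(V) = {x82, x83, x84} ∉ τ ✗.
  V = {[x85]}: π^{-1}(V) = {x85} ∉ τ ✗.
  V = {[x82], [x85]}: π^{-1}(V) = {x82, x85} ∉ τ ✗.
  V = {[x83=x84], [x85]}: π^{-1}(V) = {x83, x84, x85} ∉ τ ✗.
  V = {[x82], [x83=x84], [x85]}: π^{-1}(V) = {x82, x83, x84, x85} ∈ τ ✓.
Open sets in the quotient: τ_Q = {{}, {[x82], [x83=x84], [x85]}} (2 elements).


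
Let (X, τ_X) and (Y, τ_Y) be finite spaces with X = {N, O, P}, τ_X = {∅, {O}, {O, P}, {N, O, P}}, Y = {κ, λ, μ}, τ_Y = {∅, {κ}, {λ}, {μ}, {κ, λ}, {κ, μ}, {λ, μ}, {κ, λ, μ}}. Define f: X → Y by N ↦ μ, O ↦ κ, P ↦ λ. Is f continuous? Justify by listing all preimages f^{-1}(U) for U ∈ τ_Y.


f is NOT continuous.

Compute f^{-1}(U) for each U ∈ τ_Y:
  U = ∅: f^{-1}(U) = ∅ ∈ τ_X ✓.
  U = {κ}: f^{-1}(U) = {O} ∈ τ_X ✓.
  U = {λ}: f^{-1}(U) = {P} ∉ τ_X ✗.
  U = {μ}: f^{-1}(U) = {N} ∉ τ_X ✗.
  U = {κ, λ}: f^{-1}(U) = {O, P} ∈ τ_X ✓.
  U = {κ, μ}: f^{-1}(U) = {N, O} ∉ τ_X ✗.
  U = {λ, μ}: f^{-1}(U) = {N, P} ∉ τ_X ✗.
  U = {κ, λ, μ}: f^{-1}(U) = {N, O, P} ∈ τ_X ✓.
Found U = {λ} with f^{-1}(U) = {P} not in τ_X. Therefore f is NOT continuous.


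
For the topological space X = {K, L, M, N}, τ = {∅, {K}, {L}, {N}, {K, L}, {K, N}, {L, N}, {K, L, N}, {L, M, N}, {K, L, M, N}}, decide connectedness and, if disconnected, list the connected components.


(X, τ) is disconnected; components = [{K}, {L, M, N}].

Find clopen sets (U ∈ τ with X ∖ U ∈ τ):
  U = ∅, X ∖ U = {K, L, M, N} — both open, so U is clopen.
  U = {K}, X ∖ U = {L, M, N} — both open, so U is clopen.
  U = {L, M, N}, X ∖ U = {K} — both open, so U is clopen.
  U = {K, L, M, N}, X ∖ U = ∅ — both open, so U is clopen.
Nontrivial clopen(s) exist: e.g. {L, M, N}. So (X, τ) is disconnected.
Compute connected components by grouping points that agree on all clopens:
  component: {K}
  component: {L, M, N}


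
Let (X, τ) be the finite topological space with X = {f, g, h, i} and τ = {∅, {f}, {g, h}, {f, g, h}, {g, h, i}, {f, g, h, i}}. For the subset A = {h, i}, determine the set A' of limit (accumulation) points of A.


A' = {g, i}

For each x ∈ X, list the open sets U ∈ τ with x ∈ U, then check whether U ∩ (A ∖ {x}) ≠ ∅ for every such U.
  x = f: open {f} ∋ x has {f} ∩ (A ∖ {f}) = ∅, so x is NOT a limit point.
  x = g: opens ∋ x are {g, h}, {f, g, h}, {g, h, i}, {f, g, h, i}; each meets A ∖ {g}, so x IS a limit point.
  x = h: open {g, h} ∋ x has {g, h} ∩ (A ∖ {h}) = ∅, so x is NOT a limit point.
  x = i: opens ∋ x are {g, h, i}, {f, g, h, i}; each meets A ∖ {i}, so x IS a limit point.
Collecting: A' = {g, i}.


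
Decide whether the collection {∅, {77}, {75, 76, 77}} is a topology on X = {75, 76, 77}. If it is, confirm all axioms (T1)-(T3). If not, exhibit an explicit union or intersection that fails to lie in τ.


τ IS a topology on X.

Axiom (T1): ∅ ∈ τ? Yes; X ∈ τ? Yes.
Axiom (T2/T3): check pairwise unions and intersections of members of τ.
All pairwise intersections and unions checked — each lies in τ. Therefore τ satisfies (T1), (T2), (T3): it IS a topology on X.


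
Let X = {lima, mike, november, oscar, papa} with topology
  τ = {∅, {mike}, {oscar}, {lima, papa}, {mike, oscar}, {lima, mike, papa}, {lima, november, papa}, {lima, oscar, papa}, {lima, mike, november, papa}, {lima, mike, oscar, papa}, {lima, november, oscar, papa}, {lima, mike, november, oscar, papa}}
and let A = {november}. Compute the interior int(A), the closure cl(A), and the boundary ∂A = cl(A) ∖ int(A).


int(A) = ∅, cl(A) = {november}, ∂A = {november}.

Closed sets in (X, τ) are complements of opens:
  closed(X, τ) = {∅, {mike}, {november}, {oscar}, {mike, november}, {mike, oscar}, {november, oscar}, {lima, november, papa}, {mike, november, oscar}, {lima, mike, november, papa}, {lima, november, oscar, papa}, {lima, mike, november, oscar, papa}}.
int(A) = ⋃ {U ∈ τ : U ⊆ A}. Opens contained in A: ∅.
Taking the union of these: int(A) = ∅.
cl(A) = ⋂ {C closed : A ⊆ C}. Closed sets containing A: {november}, {mike, november}, {november, oscar}, {lima, november, papa}, {mike, november, oscar}, {lima, mike, november, papa}, {lima, november, oscar, papa}, {lima, mike, november, oscar, papa}.
Intersecting these: cl(A) = {november}.
∂A = cl(A) ∖ int(A) = {november} ∖ ∅ = {november}.
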